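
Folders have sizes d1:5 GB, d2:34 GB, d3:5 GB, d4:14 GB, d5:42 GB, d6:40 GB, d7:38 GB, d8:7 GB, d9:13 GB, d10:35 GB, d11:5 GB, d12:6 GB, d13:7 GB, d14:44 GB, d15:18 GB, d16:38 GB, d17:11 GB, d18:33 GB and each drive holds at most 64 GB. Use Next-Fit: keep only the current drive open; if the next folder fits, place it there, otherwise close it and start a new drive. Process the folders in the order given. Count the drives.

8 drives

Put d1 (5 GB) in drive 1; 59 GB remain.
Put d2 (34 GB) in drive 1; 25 GB remain.
Put d3 (5 GB) in drive 1; 20 GB remain.
Put d4 (14 GB) in drive 1; 6 GB remain.
Put d5 (42 GB) in drive 2; 22 GB remain.
Put d6 (40 GB) in drive 3; 24 GB remain.
Put d7 (38 GB) in drive 4; 26 GB remain.
Put d8 (7 GB) in drive 4; 19 GB remain.
Put d9 (13 GB) in drive 4; 6 GB remain.
Put d10 (35 GB) in drive 5; 29 GB remain.
Put d11 (5 GB) in drive 5; 24 GB remain.
Put d12 (6 GB) in drive 5; 18 GB remain.
Put d13 (7 GB) in drive 5; 11 GB remain.
Put d14 (44 GB) in drive 6; 20 GB remain.
Put d15 (18 GB) in drive 6; 2 GB remain.
Put d16 (38 GB) in drive 7; 26 GB remain.
Put d17 (11 GB) in drive 7; 15 GB remain.
Put d18 (33 GB) in drive 8; 31 GB remain.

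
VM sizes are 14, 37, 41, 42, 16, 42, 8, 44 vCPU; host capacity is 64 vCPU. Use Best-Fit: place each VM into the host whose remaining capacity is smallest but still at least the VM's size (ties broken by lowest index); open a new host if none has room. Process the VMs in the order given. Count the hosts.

14 vCPU → host 1 (remaining 50 vCPU)
37 vCPU → host 1 (remaining 13 vCPU)
41 vCPU → host 2 (remaining 23 vCPU)
42 vCPU → host 3 (remaining 22 vCPU)
16 vCPU → host 3 (remaining 6 vCPU)
42 vCPU → host 4 (remaining 22 vCPU)
8 vCPU → host 1 (remaining 5 vCPU)
44 vCPU → host 5 (remaining 20 vCPU)
Final hosts: [14,37,8] [41] [42,16] [42] [44].

5 hosts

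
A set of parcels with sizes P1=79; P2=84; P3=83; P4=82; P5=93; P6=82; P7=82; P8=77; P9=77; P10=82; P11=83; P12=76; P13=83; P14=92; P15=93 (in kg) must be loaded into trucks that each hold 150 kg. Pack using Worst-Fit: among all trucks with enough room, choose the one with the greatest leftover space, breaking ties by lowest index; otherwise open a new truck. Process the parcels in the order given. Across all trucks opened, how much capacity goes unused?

1002

P1 (79 kg) → truck 1 (remaining 71 kg)
P2 (84 kg) → truck 2 (remaining 66 kg)
P3 (83 kg) → truck 3 (remaining 67 kg)
P4 (82 kg) → truck 4 (remaining 68 kg)
P5 (93 kg) → truck 5 (remaining 57 kg)
P6 (82 kg) → truck 6 (remaining 68 kg)
P7 (82 kg) → truck 7 (remaining 68 kg)
P8 (77 kg) → truck 8 (remaining 73 kg)
P9 (77 kg) → truck 9 (remaining 73 kg)
P10 (82 kg) → truck 10 (remaining 68 kg)
P11 (83 kg) → truck 11 (remaining 67 kg)
P12 (76 kg) → truck 12 (remaining 74 kg)
P13 (83 kg) → truck 13 (remaining 67 kg)
P14 (92 kg) → truck 14 (remaining 58 kg)
P15 (93 kg) → truck 15 (remaining 57 kg)
15 trucks × 150 kg = 2250 kg; used 1248 kg; unused 1002 kg.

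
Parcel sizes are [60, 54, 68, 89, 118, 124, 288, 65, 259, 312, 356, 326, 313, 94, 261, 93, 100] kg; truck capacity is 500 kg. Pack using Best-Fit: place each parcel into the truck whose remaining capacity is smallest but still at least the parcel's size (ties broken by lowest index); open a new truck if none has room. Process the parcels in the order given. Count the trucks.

8

60 kg → truck 1 (remaining 440 kg)
54 kg → truck 1 (remaining 386 kg)
68 kg → truck 1 (remaining 318 kg)
89 kg → truck 1 (remaining 229 kg)
118 kg → truck 1 (remaining 111 kg)
124 kg → truck 2 (remaining 376 kg)
288 kg → truck 2 (remaining 88 kg)
65 kg → truck 2 (remaining 23 kg)
259 kg → truck 3 (remaining 241 kg)
312 kg → truck 4 (remaining 188 kg)
356 kg → truck 5 (remaining 144 kg)
326 kg → truck 6 (remaining 174 kg)
313 kg → truck 7 (remaining 187 kg)
94 kg → truck 1 (remaining 17 kg)
261 kg → truck 8 (remaining 239 kg)
93 kg → truck 5 (remaining 51 kg)
100 kg → truck 6 (remaining 74 kg)
Final trucks: [60,54,68,89,118,94] [124,288,65] [259] [312] [356,93] [326,100] [313] [261].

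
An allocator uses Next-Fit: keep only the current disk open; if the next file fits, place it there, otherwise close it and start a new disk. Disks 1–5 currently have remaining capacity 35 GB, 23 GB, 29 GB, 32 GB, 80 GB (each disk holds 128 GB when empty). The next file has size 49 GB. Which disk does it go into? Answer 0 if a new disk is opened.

Next-Fit only looks at disk 5, which has 80 GB free.
49 GB fits there.

5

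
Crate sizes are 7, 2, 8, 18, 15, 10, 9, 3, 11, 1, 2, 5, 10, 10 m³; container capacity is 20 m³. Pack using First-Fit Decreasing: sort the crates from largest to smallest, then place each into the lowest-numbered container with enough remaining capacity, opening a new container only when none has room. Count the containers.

6 containers

Sorted descending: 18, 15, 11, 10, 10, 10, 9, 8, 7, 5, 3, 2, 2, 1.
container 1: place 18 m³, 2 m³ left
container 2: place 15 m³, 5 m³ left
container 3: place 11 m³, 9 m³ left
container 4: place 10 m³, 10 m³ left
container 4: place 10 m³, 0 m³ left
container 5: place 10 m³, 10 m³ left
container 3: place 9 m³, 0 m³ left
container 5: place 8 m³, 2 m³ left
container 6: place 7 m³, 13 m³ left
container 2: place 5 m³, 0 m³ left
container 6: place 3 m³, 10 m³ left
container 1: place 2 m³, 0 m³ left
container 5: place 2 m³, 0 m³ left
container 6: place 1 m³, 9 m³ left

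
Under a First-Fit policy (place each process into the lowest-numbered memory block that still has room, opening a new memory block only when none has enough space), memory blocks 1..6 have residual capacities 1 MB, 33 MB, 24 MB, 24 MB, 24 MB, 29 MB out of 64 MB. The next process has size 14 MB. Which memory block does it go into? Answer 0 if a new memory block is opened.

Memory blocks with room: memory block 2 (33 MB), memory block 3 (24 MB), memory block 4 (24 MB), memory block 5 (24 MB), memory block 6 (29 MB).
The first with room is memory block 2.

2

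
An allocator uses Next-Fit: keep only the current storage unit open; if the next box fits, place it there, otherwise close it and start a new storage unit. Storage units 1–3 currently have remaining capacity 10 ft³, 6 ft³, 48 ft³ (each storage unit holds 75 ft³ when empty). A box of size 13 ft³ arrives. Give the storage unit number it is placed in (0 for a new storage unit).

Next-Fit only looks at storage unit 3, which has 48 ft³ free.
13 ft³ fits there.

3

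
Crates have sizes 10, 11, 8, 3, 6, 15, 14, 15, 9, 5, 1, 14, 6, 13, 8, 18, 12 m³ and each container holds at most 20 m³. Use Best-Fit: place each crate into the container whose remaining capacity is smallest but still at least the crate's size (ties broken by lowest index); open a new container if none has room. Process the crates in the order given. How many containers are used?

10 containers

container 1: place 10 m³, 10 m³ left
container 2: place 11 m³, 9 m³ left
container 2: place 8 m³, 1 m³ left
container 1: place 3 m³, 7 m³ left
container 1: place 6 m³, 1 m³ left
container 3: place 15 m³, 5 m³ left
container 4: place 14 m³, 6 m³ left
container 5: place 15 m³, 5 m³ left
container 6: place 9 m³, 11 m³ left
container 3: place 5 m³, 0 m³ left
container 1: place 1 m³, 0 m³ left
container 7: place 14 m³, 6 m³ left
container 4: place 6 m³, 0 m³ left
container 8: place 13 m³, 7 m³ left
container 6: place 8 m³, 3 m³ left
container 9: place 18 m³, 2 m³ left
container 10: place 12 m³, 8 m³ left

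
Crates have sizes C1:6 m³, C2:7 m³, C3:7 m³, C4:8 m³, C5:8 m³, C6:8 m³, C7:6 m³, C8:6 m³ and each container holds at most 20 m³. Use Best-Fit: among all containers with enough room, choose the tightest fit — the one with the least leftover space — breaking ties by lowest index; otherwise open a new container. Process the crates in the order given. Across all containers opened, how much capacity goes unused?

container 1: place C1 (6 m³), 14 m³ left
container 1: place C2 (7 m³), 7 m³ left
container 1: place C3 (7 m³), 0 m³ left
container 2: place C4 (8 m³), 12 m³ left
container 2: place C5 (8 m³), 4 m³ left
container 3: place C6 (8 m³), 12 m³ left
container 3: place C7 (6 m³), 6 m³ left
container 3: place C8 (6 m³), 0 m³ left
3 containers × 20 m³ = 60 m³; used 56 m³; unused 4 m³.

4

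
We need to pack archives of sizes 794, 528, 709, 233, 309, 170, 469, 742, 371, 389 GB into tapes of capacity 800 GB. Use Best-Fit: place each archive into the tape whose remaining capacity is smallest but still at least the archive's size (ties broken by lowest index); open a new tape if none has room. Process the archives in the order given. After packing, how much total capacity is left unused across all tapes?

886

794 GB → tape 1 (remaining 6 GB)
528 GB → tape 2 (remaining 272 GB)
709 GB → tape 3 (remaining 91 GB)
233 GB → tape 2 (remaining 39 GB)
309 GB → tape 4 (remaining 491 GB)
170 GB → tape 4 (remaining 321 GB)
469 GB → tape 5 (remaining 331 GB)
742 GB → tape 6 (remaining 58 GB)
371 GB → tape 7 (remaining 429 GB)
389 GB → tape 7 (remaining 40 GB)
7 tapes × 800 GB = 5600 GB; used 4714 GB; unused 886 GB.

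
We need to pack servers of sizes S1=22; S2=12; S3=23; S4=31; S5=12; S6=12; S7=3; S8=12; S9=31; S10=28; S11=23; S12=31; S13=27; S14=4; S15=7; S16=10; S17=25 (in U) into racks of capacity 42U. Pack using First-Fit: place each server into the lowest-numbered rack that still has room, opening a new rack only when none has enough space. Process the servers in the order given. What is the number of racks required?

10 racks

Put S1 (22U) in rack 1; 20U remain.
Put S2 (12U) in rack 1; 8U remain.
Put S3 (23U) in rack 2; 19U remain.
Put S4 (31U) in rack 3; 11U remain.
Put S5 (12U) in rack 2; 7U remain.
Put S6 (12U) in rack 4; 30U remain.
Put S7 (3U) in rack 1; 5U remain.
Put S8 (12U) in rack 4; 18U remain.
Put S9 (31U) in rack 5; 11U remain.
Put S10 (28U) in rack 6; 14U remain.
Put S11 (23U) in rack 7; 19U remain.
Put S12 (31U) in rack 8; 11U remain.
Put S13 (27U) in rack 9; 15U remain.
Put S14 (4U) in rack 1; 1U remain.
Put S15 (7U) in rack 2; 0U remain.
Put S16 (10U) in rack 3; 1U remain.
Put S17 (25U) in rack 10; 17U remain.
Final racks: [22,12,3,4] [23,12,7] [31,10] [12,12] [31] [28] [23] [31] [27] [25].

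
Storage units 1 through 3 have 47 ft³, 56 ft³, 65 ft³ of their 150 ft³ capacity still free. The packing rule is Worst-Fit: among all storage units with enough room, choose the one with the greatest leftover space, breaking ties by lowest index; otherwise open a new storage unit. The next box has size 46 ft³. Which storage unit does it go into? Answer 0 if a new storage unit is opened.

Storage units with room: storage unit 1 (47 ft³), storage unit 2 (56 ft³), storage unit 3 (65 ft³).
Most room is storage unit 3 with 65 ft³ free.

3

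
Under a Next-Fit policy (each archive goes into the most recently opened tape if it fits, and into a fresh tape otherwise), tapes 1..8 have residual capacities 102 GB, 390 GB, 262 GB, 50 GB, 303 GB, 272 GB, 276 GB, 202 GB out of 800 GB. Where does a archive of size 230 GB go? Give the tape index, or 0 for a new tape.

Next-Fit only looks at tape 8, which has 202 GB free.
230 GB does not fit, so a new tape is opened.

0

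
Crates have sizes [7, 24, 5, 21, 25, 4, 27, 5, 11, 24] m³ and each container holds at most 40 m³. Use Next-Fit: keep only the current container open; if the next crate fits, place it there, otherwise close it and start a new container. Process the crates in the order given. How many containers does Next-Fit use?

5

Put 7 m³ in container 1; 33 m³ remain.
Put 24 m³ in container 1; 9 m³ remain.
Put 5 m³ in container 1; 4 m³ remain.
Put 21 m³ in container 2; 19 m³ remain.
Put 25 m³ in container 3; 15 m³ remain.
Put 4 m³ in container 3; 11 m³ remain.
Put 27 m³ in container 4; 13 m³ remain.
Put 5 m³ in container 4; 8 m³ remain.
Put 11 m³ in container 5; 29 m³ remain.
Put 24 m³ in container 5; 5 m³ remain.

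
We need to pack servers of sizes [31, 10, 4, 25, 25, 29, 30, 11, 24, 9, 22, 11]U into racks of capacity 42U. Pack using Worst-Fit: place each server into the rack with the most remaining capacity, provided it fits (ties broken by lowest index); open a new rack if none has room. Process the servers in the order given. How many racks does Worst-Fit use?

31U → rack 1 (remaining 11U)
10U → rack 1 (remaining 1U)
4U → rack 2 (remaining 38U)
25U → rack 2 (remaining 13U)
25U → rack 3 (remaining 17U)
29U → rack 4 (remaining 13U)
30U → rack 5 (remaining 12U)
11U → rack 3 (remaining 6U)
24U → rack 6 (remaining 18U)
9U → rack 6 (remaining 9U)
22U → rack 7 (remaining 20U)
11U → rack 7 (remaining 9U)

7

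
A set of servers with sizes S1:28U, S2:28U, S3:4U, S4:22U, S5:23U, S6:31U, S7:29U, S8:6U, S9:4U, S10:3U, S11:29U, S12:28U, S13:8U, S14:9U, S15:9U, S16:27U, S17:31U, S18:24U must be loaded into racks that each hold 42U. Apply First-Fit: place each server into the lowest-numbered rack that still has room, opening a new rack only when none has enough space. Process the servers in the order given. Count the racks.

Put S1 (28U) in rack 1; 14U remain.
Put S2 (28U) in rack 2; 14U remain.
Put S3 (4U) in rack 1; 10U remain.
Put S4 (22U) in rack 3; 20U remain.
Put S5 (23U) in rack 4; 19U remain.
Put S6 (31U) in rack 5; 11U remain.
Put S7 (29U) in rack 6; 13U remain.
Put S8 (6U) in rack 1; 4U remain.
Put S9 (4U) in rack 1; 0U remain.
Put S10 (3U) in rack 2; 11U remain.
Put S11 (29U) in rack 7; 13U remain.
Put S12 (28U) in rack 8; 14U remain.
Put S13 (8U) in rack 2; 3U remain.
Put S14 (9U) in rack 3; 11U remain.
Put S15 (9U) in rack 3; 2U remain.
Put S16 (27U) in rack 9; 15U remain.
Put S17 (31U) in rack 10; 11U remain.
Put S18 (24U) in rack 11; 18U remain.

11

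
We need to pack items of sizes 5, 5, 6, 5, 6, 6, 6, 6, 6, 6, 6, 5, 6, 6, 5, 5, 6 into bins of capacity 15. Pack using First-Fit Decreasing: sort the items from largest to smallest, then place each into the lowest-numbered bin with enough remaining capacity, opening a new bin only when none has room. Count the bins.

8 bins

Sorted descending: 6, 6, 6, 6, 6, 6, 6, 6, 6, 6, 6, 5, 5, 5, 5, 5, 5.
Put 6 in bin 1; 9 remain.
Put 6 in bin 1; 3 remain.
Put 6 in bin 2; 9 remain.
Put 6 in bin 2; 3 remain.
Put 6 in bin 3; 9 remain.
Put 6 in bin 3; 3 remain.
Put 6 in bin 4; 9 remain.
Put 6 in bin 4; 3 remain.
Put 6 in bin 5; 9 remain.
Put 6 in bin 5; 3 remain.
Put 6 in bin 6; 9 remain.
Put 5 in bin 6; 4 remain.
Put 5 in bin 7; 10 remain.
Put 5 in bin 7; 5 remain.
Put 5 in bin 7; 0 remain.
Put 5 in bin 8; 10 remain.
Put 5 in bin 8; 5 remain.
Final bins: [6,6] [6,6] [6,6] [6,6] [6,6] [6,5] [5,5,5] [5,5].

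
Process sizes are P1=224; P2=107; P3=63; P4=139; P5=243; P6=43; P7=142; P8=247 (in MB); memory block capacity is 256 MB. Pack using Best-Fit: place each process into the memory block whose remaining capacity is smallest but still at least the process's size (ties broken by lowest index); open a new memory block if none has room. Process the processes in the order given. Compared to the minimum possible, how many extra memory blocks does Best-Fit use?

1

Best-Fit: [224] [107,63,43] [139] [243] [142] [247] → 6 memory blocks.
Total size 1208 MB; any packing needs at least ⌈1208/256⌉ = 5 memory blocks.
An optimal packing achieves that bound: [247] [243] [224] [142,107] [139,63,43] → 5 memory blocks.
Excess: 6 − 5 = 1.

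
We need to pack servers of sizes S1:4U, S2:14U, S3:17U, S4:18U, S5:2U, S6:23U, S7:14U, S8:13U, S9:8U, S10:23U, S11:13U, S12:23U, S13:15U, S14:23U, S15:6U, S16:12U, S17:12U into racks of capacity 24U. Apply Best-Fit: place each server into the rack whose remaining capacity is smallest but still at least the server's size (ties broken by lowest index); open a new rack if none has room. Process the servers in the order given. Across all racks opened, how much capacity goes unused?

Put S1 (4U) in rack 1; 20U remain.
Put S2 (14U) in rack 1; 6U remain.
Put S3 (17U) in rack 2; 7U remain.
Put S4 (18U) in rack 3; 6U remain.
Put S5 (2U) in rack 1; 4U remain.
Put S6 (23U) in rack 4; 1U remain.
Put S7 (14U) in rack 5; 10U remain.
Put S8 (13U) in rack 6; 11U remain.
Put S9 (8U) in rack 5; 2U remain.
Put S10 (23U) in rack 7; 1U remain.
Put S11 (13U) in rack 8; 11U remain.
Put S12 (23U) in rack 9; 1U remain.
Put S13 (15U) in rack 10; 9U remain.
Put S14 (23U) in rack 11; 1U remain.
Put S15 (6U) in rack 3; 0U remain.
Put S16 (12U) in rack 12; 12U remain.
Put S17 (12U) in rack 12; 0U remain.
12 racks × 24U = 288U; used 240U; unused 48U.

48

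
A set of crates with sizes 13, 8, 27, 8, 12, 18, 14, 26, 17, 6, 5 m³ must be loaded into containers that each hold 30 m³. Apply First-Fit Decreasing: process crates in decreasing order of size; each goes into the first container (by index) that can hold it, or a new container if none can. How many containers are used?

6

Sorted descending: 27, 26, 18, 17, 14, 13, 12, 8, 8, 6, 5.
27 m³ → container 1 (remaining 3 m³)
26 m³ → container 2 (remaining 4 m³)
18 m³ → container 3 (remaining 12 m³)
17 m³ → container 4 (remaining 13 m³)
14 m³ → container 5 (remaining 16 m³)
13 m³ → container 4 (remaining 0 m³)
12 m³ → container 3 (remaining 0 m³)
8 m³ → container 5 (remaining 8 m³)
8 m³ → container 5 (remaining 0 m³)
6 m³ → container 6 (remaining 24 m³)
5 m³ → container 6 (remaining 19 m³)
Final containers: [27] [26] [18,12] [17,13] [14,8,8] [6,5].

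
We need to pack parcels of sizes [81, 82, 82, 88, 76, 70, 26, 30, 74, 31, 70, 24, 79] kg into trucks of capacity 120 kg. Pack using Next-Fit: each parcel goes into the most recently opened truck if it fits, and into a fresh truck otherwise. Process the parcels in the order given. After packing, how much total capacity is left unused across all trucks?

truck 1: place 81 kg, 39 kg left
truck 2: place 82 kg, 38 kg left
truck 3: place 82 kg, 38 kg left
truck 4: place 88 kg, 32 kg left
truck 5: place 76 kg, 44 kg left
truck 6: place 70 kg, 50 kg left
truck 6: place 26 kg, 24 kg left
truck 7: place 30 kg, 90 kg left
truck 7: place 74 kg, 16 kg left
truck 8: place 31 kg, 89 kg left
truck 8: place 70 kg, 19 kg left
truck 9: place 24 kg, 96 kg left
truck 9: place 79 kg, 17 kg left
9 trucks × 120 kg = 1080 kg; used 813 kg; unused 267 kg.

267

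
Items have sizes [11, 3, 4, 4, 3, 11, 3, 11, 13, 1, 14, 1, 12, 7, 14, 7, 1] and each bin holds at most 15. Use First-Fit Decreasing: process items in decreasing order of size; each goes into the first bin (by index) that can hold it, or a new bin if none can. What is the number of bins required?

9

Sorted descending: 14, 14, 13, 12, 11, 11, 11, 7, 7, 4, 4, 3, 3, 3, 1, 1, 1.
Put 14 in bin 1; 1 remain.
Put 14 in bin 2; 1 remain.
Put 13 in bin 3; 2 remain.
Put 12 in bin 4; 3 remain.
Put 11 in bin 5; 4 remain.
Put 11 in bin 6; 4 remain.
Put 11 in bin 7; 4 remain.
Put 7 in bin 8; 8 remain.
Put 7 in bin 8; 1 remain.
Put 4 in bin 5; 0 remain.
Put 4 in bin 6; 0 remain.
Put 3 in bin 4; 0 remain.
Put 3 in bin 7; 1 remain.
Put 3 in bin 9; 12 remain.
Put 1 in bin 1; 0 remain.
Put 1 in bin 2; 0 remain.
Put 1 in bin 3; 1 remain.
Final bins: [14,1] [14,1] [13,1] [12,3] [11,4] [11,4] [11,3] [7,7] [3].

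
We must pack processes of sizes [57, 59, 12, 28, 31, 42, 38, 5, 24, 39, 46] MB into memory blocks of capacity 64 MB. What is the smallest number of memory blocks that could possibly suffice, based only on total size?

Total size = 57 + 59 + 12 + 28 + 31 + 42 + 38 + 5 + 24 + 39 + 46 = 381 MB.
⌈381 / 64⌉ = 6.

6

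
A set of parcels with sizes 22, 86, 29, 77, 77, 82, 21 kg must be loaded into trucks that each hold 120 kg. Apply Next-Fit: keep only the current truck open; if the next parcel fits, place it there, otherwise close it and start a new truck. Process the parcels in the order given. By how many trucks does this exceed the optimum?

Next-Fit: [22,86] [29,77] [77] [82,21] → 4 trucks.
Total size 394 kg; any packing needs at least ⌈394/120⌉ = 4 trucks.
So 4 is already optimal.

0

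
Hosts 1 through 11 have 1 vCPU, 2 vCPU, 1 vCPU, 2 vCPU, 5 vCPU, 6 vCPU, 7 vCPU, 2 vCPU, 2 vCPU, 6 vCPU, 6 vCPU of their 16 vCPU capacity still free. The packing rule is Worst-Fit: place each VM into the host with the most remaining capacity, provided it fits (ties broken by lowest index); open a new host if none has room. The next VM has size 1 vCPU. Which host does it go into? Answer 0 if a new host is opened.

Hosts with room: host 1 (1 vCPU), host 2 (2 vCPU), host 3 (1 vCPU), host 4 (2 vCPU), host 5 (5 vCPU), host 6 (6 vCPU), host 7 (7 vCPU), host 8 (2 vCPU), host 9 (2 vCPU), host 10 (6 vCPU), host 11 (6 vCPU).
Most room is host 7 with 7 vCPU free.

7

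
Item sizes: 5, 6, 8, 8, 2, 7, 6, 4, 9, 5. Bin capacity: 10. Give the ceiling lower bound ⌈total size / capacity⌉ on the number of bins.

6

Total size = 5 + 6 + 8 + 8 + 2 + 7 + 6 + 4 + 9 + 5 = 60.
⌈60 / 10⌉ = 6.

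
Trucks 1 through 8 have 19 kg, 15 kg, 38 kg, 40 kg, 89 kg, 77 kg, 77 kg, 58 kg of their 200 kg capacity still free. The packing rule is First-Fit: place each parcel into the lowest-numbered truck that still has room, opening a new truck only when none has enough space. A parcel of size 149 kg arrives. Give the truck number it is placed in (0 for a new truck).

0

No truck has ≥ 149 kg free, so a new truck is opened.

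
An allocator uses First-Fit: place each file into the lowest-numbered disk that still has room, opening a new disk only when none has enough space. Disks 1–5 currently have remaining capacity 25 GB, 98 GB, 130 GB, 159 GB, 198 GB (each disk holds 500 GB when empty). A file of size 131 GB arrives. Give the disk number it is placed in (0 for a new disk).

Disks with room: disk 4 (159 GB), disk 5 (198 GB).
The first with room is disk 4.

4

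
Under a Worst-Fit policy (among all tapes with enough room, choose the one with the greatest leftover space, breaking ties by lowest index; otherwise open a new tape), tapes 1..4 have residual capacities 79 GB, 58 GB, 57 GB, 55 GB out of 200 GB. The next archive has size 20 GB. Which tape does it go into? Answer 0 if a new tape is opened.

Tapes with room: tape 1 (79 GB), tape 2 (58 GB), tape 3 (57 GB), tape 4 (55 GB).
Most room is tape 1 with 79 GB free.

1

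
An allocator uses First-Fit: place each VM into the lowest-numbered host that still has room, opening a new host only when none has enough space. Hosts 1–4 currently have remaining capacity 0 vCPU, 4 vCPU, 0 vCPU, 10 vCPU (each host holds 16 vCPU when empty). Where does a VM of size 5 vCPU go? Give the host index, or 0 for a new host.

Hosts with room: host 4 (10 vCPU).
The first with room is host 4.

4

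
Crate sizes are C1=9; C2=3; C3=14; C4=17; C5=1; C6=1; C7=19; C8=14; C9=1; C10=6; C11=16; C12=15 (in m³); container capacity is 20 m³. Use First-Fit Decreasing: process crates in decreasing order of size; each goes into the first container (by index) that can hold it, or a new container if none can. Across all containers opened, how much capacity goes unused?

24

Sorted descending: 19, 17, 16, 15, 14, 14, 9, 6, 3, 1, 1, 1.
19 m³ → container 1 (remaining 1 m³)
17 m³ → container 2 (remaining 3 m³)
16 m³ → container 3 (remaining 4 m³)
15 m³ → container 4 (remaining 5 m³)
14 m³ → container 5 (remaining 6 m³)
14 m³ → container 6 (remaining 6 m³)
9 m³ → container 7 (remaining 11 m³)
6 m³ → container 5 (remaining 0 m³)
3 m³ → container 2 (remaining 0 m³)
1 m³ → container 1 (remaining 0 m³)
1 m³ → container 3 (remaining 3 m³)
1 m³ → container 3 (remaining 2 m³)
7 containers × 20 m³ = 140 m³; used 116 m³; unused 24 m³.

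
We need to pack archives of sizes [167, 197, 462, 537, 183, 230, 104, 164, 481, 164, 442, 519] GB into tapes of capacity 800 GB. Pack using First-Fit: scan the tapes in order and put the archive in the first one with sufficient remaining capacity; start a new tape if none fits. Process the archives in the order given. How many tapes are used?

tape 1: place 167 GB, 633 GB left
tape 1: place 197 GB, 436 GB left
tape 2: place 462 GB, 338 GB left
tape 3: place 537 GB, 263 GB left
tape 1: place 183 GB, 253 GB left
tape 1: place 230 GB, 23 GB left
tape 2: place 104 GB, 234 GB left
tape 2: place 164 GB, 70 GB left
tape 4: place 481 GB, 319 GB left
tape 3: place 164 GB, 99 GB left
tape 5: place 442 GB, 358 GB left
tape 6: place 519 GB, 281 GB left

6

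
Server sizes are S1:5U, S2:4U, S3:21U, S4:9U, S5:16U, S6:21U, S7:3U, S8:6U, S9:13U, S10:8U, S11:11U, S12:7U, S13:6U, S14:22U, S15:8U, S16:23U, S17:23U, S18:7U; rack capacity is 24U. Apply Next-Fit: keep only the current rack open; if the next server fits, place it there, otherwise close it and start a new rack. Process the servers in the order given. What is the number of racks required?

13

S1 (5U) → rack 1 (remaining 19U)
S2 (4U) → rack 1 (remaining 15U)
S3 (21U) → rack 2 (remaining 3U)
S4 (9U) → rack 3 (remaining 15U)
S5 (16U) → rack 4 (remaining 8U)
S6 (21U) → rack 5 (remaining 3U)
S7 (3U) → rack 5 (remaining 0U)
S8 (6U) → rack 6 (remaining 18U)
S9 (13U) → rack 6 (remaining 5U)
S10 (8U) → rack 7 (remaining 16U)
S11 (11U) → rack 7 (remaining 5U)
S12 (7U) → rack 8 (remaining 17U)
S13 (6U) → rack 8 (remaining 11U)
S14 (22U) → rack 9 (remaining 2U)
S15 (8U) → rack 10 (remaining 16U)
S16 (23U) → rack 11 (remaining 1U)
S17 (23U) → rack 12 (remaining 1U)
S18 (7U) → rack 13 (remaining 17U)
Final racks: [5,4] [21] [9] [16] [21,3] [6,13] [8,11] [7,6] [22] [8] [23] [23] [7].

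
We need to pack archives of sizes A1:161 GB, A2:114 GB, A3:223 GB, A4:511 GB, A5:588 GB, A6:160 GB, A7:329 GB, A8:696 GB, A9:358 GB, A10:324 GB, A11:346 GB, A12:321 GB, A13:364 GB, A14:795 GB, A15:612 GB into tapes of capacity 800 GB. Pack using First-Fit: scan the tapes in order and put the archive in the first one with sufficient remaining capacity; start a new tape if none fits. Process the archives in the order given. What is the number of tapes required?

tape 1: place A1 (161 GB), 639 GB left
tape 1: place A2 (114 GB), 525 GB left
tape 1: place A3 (223 GB), 302 GB left
tape 2: place A4 (511 GB), 289 GB left
tape 3: place A5 (588 GB), 212 GB left
tape 1: place A6 (160 GB), 142 GB left
tape 4: place A7 (329 GB), 471 GB left
tape 5: place A8 (696 GB), 104 GB left
tape 4: place A9 (358 GB), 113 GB left
tape 6: place A10 (324 GB), 476 GB left
tape 6: place A11 (346 GB), 130 GB left
tape 7: place A12 (321 GB), 479 GB left
tape 7: place A13 (364 GB), 115 GB left
tape 8: place A14 (795 GB), 5 GB left
tape 9: place A15 (612 GB), 188 GB left

9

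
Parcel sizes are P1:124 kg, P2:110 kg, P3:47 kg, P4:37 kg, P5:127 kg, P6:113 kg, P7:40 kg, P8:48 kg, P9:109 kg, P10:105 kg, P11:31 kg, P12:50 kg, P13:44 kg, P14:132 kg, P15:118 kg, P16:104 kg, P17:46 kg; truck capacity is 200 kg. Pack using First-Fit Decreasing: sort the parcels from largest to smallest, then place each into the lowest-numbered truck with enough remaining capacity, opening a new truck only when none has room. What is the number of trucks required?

9

Sorted descending: 132, 127, 124, 118, 113, 110, 109, 105, 104, 50, 48, 47, 46, 44, 40, 37, 31.
truck 1: place 132 kg, 68 kg left
truck 2: place 127 kg, 73 kg left
truck 3: place 124 kg, 76 kg left
truck 4: place 118 kg, 82 kg left
truck 5: place 113 kg, 87 kg left
truck 6: place 110 kg, 90 kg left
truck 7: place 109 kg, 91 kg left
truck 8: place 105 kg, 95 kg left
truck 9: place 104 kg, 96 kg left
truck 1: place 50 kg, 18 kg left
truck 2: place 48 kg, 25 kg left
truck 3: place 47 kg, 29 kg left
truck 4: place 46 kg, 36 kg left
truck 5: place 44 kg, 43 kg left
truck 5: place 40 kg, 3 kg left
truck 6: place 37 kg, 53 kg left
truck 4: place 31 kg, 5 kg left
Final trucks: [132,50] [127,48] [124,47] [118,46,31] [113,44,40] [110,37] [109] [105] [104].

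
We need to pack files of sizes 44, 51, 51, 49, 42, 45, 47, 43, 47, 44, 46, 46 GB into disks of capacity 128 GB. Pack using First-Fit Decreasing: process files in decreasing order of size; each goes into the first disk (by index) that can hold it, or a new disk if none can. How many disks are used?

Sorted descending: 51, 51, 49, 47, 47, 46, 46, 45, 44, 44, 43, 42.
51 GB → disk 1 (remaining 77 GB)
51 GB → disk 1 (remaining 26 GB)
49 GB → disk 2 (remaining 79 GB)
47 GB → disk 2 (remaining 32 GB)
47 GB → disk 3 (remaining 81 GB)
46 GB → disk 3 (remaining 35 GB)
46 GB → disk 4 (remaining 82 GB)
45 GB → disk 4 (remaining 37 GB)
44 GB → disk 5 (remaining 84 GB)
44 GB → disk 5 (remaining 40 GB)
43 GB → disk 6 (remaining 85 GB)
42 GB → disk 6 (remaining 43 GB)

6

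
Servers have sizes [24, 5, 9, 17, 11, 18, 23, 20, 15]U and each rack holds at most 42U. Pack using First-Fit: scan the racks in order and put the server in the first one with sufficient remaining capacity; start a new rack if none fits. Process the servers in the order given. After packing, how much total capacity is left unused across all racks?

24U → rack 1 (remaining 18U)
5U → rack 1 (remaining 13U)
9U → rack 1 (remaining 4U)
17U → rack 2 (remaining 25U)
11U → rack 2 (remaining 14U)
18U → rack 3 (remaining 24U)
23U → rack 3 (remaining 1U)
20U → rack 4 (remaining 22U)
15U → rack 4 (remaining 7U)
4 racks × 42U = 168U; used 142U; unused 26U.

26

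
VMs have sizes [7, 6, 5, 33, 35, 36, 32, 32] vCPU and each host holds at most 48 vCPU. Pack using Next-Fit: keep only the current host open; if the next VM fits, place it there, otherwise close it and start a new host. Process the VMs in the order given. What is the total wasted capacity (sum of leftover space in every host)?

7 vCPU → host 1 (remaining 41 vCPU)
6 vCPU → host 1 (remaining 35 vCPU)
5 vCPU → host 1 (remaining 30 vCPU)
33 vCPU → host 2 (remaining 15 vCPU)
35 vCPU → host 3 (remaining 13 vCPU)
36 vCPU → host 4 (remaining 12 vCPU)
32 vCPU → host 5 (remaining 16 vCPU)
32 vCPU → host 6 (remaining 16 vCPU)
6 hosts × 48 vCPU = 288 vCPU; used 186 vCPU; unused 102 vCPU.

102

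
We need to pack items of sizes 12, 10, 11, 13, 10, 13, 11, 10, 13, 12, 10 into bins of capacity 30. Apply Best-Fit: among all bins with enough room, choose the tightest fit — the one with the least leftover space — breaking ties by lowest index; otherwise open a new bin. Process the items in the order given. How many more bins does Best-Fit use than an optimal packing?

Best-Fit: [12,10] [11,13] [10,13] [11,10] [13,12] [10] → 6 bins.
Total size 125; any packing needs at least ⌈125/30⌉ = 5 bins.
An optimal packing achieves that bound: [13,13] [13,12] [12,11] [11,10] [10,10,10] → 5 bins.
Excess: 6 − 5 = 1.

1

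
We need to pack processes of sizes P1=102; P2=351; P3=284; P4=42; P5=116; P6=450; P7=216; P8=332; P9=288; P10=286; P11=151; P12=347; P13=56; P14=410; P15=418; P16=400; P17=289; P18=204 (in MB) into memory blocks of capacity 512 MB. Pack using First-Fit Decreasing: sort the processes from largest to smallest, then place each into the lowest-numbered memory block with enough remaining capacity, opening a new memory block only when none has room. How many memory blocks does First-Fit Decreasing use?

Sorted descending: 450, 418, 410, 400, 351, 347, 332, 289, 288, 286, 284, 216, 204, 151, 116, 102, 56, 42.
Put 450 MB in memory block 1; 62 MB remain.
Put 418 MB in memory block 2; 94 MB remain.
Put 410 MB in memory block 3; 102 MB remain.
Put 400 MB in memory block 4; 112 MB remain.
Put 351 MB in memory block 5; 161 MB remain.
Put 347 MB in memory block 6; 165 MB remain.
Put 332 MB in memory block 7; 180 MB remain.
Put 289 MB in memory block 8; 223 MB remain.
Put 288 MB in memory block 9; 224 MB remain.
Put 286 MB in memory block 10; 226 MB remain.
Put 284 MB in memory block 11; 228 MB remain.
Put 216 MB in memory block 8; 7 MB remain.
Put 204 MB in memory block 9; 20 MB remain.
Put 151 MB in memory block 5; 10 MB remain.
Put 116 MB in memory block 6; 49 MB remain.
Put 102 MB in memory block 3; 0 MB remain.
Put 56 MB in memory block 1; 6 MB remain.
Put 42 MB in memory block 2; 52 MB remain.
Final memory blocks: [450,56] [418,42] [410,102] [400] [351,151] [347,116] [332] [289,216] [288,204] [286] [284].

11 memory blocks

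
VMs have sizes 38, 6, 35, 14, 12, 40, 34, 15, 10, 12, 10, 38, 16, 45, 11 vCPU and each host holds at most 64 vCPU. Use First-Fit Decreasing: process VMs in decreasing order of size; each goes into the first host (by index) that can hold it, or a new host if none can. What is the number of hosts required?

Sorted descending: 45, 40, 38, 38, 35, 34, 16, 15, 14, 12, 12, 11, 10, 10, 6.
host 1: place 45 vCPU, 19 vCPU left
host 2: place 40 vCPU, 24 vCPU left
host 3: place 38 vCPU, 26 vCPU left
host 4: place 38 vCPU, 26 vCPU left
host 5: place 35 vCPU, 29 vCPU left
host 6: place 34 vCPU, 30 vCPU left
host 1: place 16 vCPU, 3 vCPU left
host 2: place 15 vCPU, 9 vCPU left
host 3: place 14 vCPU, 12 vCPU left
host 3: place 12 vCPU, 0 vCPU left
host 4: place 12 vCPU, 14 vCPU left
host 4: place 11 vCPU, 3 vCPU left
host 5: place 10 vCPU, 19 vCPU left
host 5: place 10 vCPU, 9 vCPU left
host 2: place 6 vCPU, 3 vCPU left

6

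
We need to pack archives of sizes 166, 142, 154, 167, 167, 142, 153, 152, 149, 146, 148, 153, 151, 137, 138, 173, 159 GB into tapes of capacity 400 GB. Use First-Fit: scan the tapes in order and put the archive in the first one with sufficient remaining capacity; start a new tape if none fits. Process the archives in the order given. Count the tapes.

Put 166 GB in tape 1; 234 GB remain.
Put 142 GB in tape 1; 92 GB remain.
Put 154 GB in tape 2; 246 GB remain.
Put 167 GB in tape 2; 79 GB remain.
Put 167 GB in tape 3; 233 GB remain.
Put 142 GB in tape 3; 91 GB remain.
Put 153 GB in tape 4; 247 GB remain.
Put 152 GB in tape 4; 95 GB remain.
Put 149 GB in tape 5; 251 GB remain.
Put 146 GB in tape 5; 105 GB remain.
Put 148 GB in tape 6; 252 GB remain.
Put 153 GB in tape 6; 99 GB remain.
Put 151 GB in tape 7; 249 GB remain.
Put 137 GB in tape 7; 112 GB remain.
Put 138 GB in tape 8; 262 GB remain.
Put 173 GB in tape 8; 89 GB remain.
Put 159 GB in tape 9; 241 GB remain.
Final tapes: [166,142] [154,167] [167,142] [153,152] [149,146] [148,153] [151,137] [138,173] [159].

9 tapes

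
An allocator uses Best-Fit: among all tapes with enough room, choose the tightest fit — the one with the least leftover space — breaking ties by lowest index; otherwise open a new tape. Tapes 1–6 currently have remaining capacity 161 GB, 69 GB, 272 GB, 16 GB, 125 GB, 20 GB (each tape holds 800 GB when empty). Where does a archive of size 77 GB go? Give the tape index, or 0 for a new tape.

5

Tapes with room: tape 1 (161 GB), tape 3 (272 GB), tape 5 (125 GB).
Tightest fit is tape 5 with 125 GB free.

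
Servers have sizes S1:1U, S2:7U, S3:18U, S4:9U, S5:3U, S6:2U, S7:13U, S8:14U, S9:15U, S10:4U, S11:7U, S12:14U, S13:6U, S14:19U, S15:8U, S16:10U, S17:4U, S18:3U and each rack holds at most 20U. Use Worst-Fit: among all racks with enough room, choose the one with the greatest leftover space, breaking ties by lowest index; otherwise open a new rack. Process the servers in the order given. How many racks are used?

Put S1 (1U) in rack 1; 19U remain.
Put S2 (7U) in rack 1; 12U remain.
Put S3 (18U) in rack 2; 2U remain.
Put S4 (9U) in rack 1; 3U remain.
Put S5 (3U) in rack 1; 0U remain.
Put S6 (2U) in rack 2; 0U remain.
Put S7 (13U) in rack 3; 7U remain.
Put S8 (14U) in rack 4; 6U remain.
Put S9 (15U) in rack 5; 5U remain.
Put S10 (4U) in rack 3; 3U remain.
Put S11 (7U) in rack 6; 13U remain.
Put S12 (14U) in rack 7; 6U remain.
Put S13 (6U) in rack 6; 7U remain.
Put S14 (19U) in rack 8; 1U remain.
Put S15 (8U) in rack 9; 12U remain.
Put S16 (10U) in rack 9; 2U remain.
Put S17 (4U) in rack 6; 3U remain.
Put S18 (3U) in rack 4; 3U remain.

9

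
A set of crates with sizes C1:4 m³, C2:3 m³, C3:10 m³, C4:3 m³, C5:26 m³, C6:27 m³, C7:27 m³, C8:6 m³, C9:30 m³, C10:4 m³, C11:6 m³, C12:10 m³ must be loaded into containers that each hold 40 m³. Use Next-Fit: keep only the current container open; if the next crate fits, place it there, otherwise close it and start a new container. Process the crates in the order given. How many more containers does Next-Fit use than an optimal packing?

2

Next-Fit: [4,3,10,3] [26] [27] [27,6] [30,4,6] [10] → 6 containers.
Total size 156 m³; any packing needs at least ⌈156/40⌉ = 4 containers.
An optimal packing achieves that bound: [30,10] [27,10,3] [27,6,6] [26,4,4,3] → 4 containers.
Excess: 6 − 4 = 2.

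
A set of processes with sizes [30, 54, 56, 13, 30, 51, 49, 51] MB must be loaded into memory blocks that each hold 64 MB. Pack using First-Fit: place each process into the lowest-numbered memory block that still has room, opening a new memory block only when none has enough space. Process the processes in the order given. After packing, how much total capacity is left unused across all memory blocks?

Put 30 MB in memory block 1; 34 MB remain.
Put 54 MB in memory block 2; 10 MB remain.
Put 56 MB in memory block 3; 8 MB remain.
Put 13 MB in memory block 1; 21 MB remain.
Put 30 MB in memory block 4; 34 MB remain.
Put 51 MB in memory block 5; 13 MB remain.
Put 49 MB in memory block 6; 15 MB remain.
Put 51 MB in memory block 7; 13 MB remain.
7 memory blocks × 64 MB = 448 MB; used 334 MB; unused 114 MB.

114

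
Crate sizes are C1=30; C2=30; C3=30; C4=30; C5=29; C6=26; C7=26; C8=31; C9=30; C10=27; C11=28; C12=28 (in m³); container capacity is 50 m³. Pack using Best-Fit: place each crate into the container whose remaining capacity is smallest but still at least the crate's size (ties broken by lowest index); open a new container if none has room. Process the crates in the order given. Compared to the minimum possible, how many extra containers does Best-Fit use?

Best-Fit: [30] [30] [30] [30] [29] [26] [26] [31] [30] [27] [28] [28] → 12 containers.
12 crates exceed 25 m³ (half the capacity), and no two of those can share a container, so at least 12 containers are needed.
So 12 is already optimal.

0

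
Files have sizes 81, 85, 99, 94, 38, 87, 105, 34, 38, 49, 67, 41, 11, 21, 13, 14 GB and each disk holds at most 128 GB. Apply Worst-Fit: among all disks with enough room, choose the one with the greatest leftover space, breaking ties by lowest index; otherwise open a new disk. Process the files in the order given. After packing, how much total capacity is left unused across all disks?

147

disk 1: place 81 GB, 47 GB left
disk 2: place 85 GB, 43 GB left
disk 3: place 99 GB, 29 GB left
disk 4: place 94 GB, 34 GB left
disk 1: place 38 GB, 9 GB left
disk 5: place 87 GB, 41 GB left
disk 6: place 105 GB, 23 GB left
disk 2: place 34 GB, 9 GB left
disk 5: place 38 GB, 3 GB left
disk 7: place 49 GB, 79 GB left
disk 7: place 67 GB, 12 GB left
disk 8: place 41 GB, 87 GB left
disk 8: place 11 GB, 76 GB left
disk 8: place 21 GB, 55 GB left
disk 8: place 13 GB, 42 GB left
disk 8: place 14 GB, 28 GB left
8 disks × 128 GB = 1024 GB; used 877 GB; unused 147 GB.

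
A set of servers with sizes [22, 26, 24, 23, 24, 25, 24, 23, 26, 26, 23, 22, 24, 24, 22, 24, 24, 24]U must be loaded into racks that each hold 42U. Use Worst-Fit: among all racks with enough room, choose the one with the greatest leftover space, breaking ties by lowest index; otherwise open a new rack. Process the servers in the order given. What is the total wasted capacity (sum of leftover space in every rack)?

326

Put 22U in rack 1; 20U remain.
Put 26U in rack 2; 16U remain.
Put 24U in rack 3; 18U remain.
Put 23U in rack 4; 19U remain.
Put 24U in rack 5; 18U remain.
Put 25U in rack 6; 17U remain.
Put 24U in rack 7; 18U remain.
Put 23U in rack 8; 19U remain.
Put 26U in rack 9; 16U remain.
Put 26U in rack 10; 16U remain.
Put 23U in rack 11; 19U remain.
Put 22U in rack 12; 20U remain.
Put 24U in rack 13; 18U remain.
Put 24U in rack 14; 18U remain.
Put 22U in rack 15; 20U remain.
Put 24U in rack 16; 18U remain.
Put 24U in rack 17; 18U remain.
Put 24U in rack 18; 18U remain.
18 racks × 42U = 756U; used 430U; unused 326U.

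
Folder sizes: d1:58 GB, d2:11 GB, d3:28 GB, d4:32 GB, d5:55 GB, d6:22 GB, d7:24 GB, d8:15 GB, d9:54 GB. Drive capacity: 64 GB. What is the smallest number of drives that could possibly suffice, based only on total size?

5

Total size = 58 + 11 + 28 + 32 + 55 + 22 + 24 + 15 + 54 = 299 GB.
⌈299 / 64⌉ = 5.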